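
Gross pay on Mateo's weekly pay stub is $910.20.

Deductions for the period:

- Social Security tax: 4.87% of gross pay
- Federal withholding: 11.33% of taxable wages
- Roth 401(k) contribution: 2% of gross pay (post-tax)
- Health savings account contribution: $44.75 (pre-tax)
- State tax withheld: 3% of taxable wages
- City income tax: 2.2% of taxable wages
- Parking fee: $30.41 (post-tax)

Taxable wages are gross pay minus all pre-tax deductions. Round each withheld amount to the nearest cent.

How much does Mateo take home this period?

$629.45

Health savings account contribution: $44.75
Taxable wages = $910.20 − $44.75 = $865.45
State tax withheld: $865.45 × 0.03 = $25.96
City income tax: $865.45 × 0.022 = $19.04
Federal withholding: $865.45 × 0.1133 = $98.06
Social Security tax: $910.20 × 0.0487 = $44.33
Parking fee: $30.41
Roth 401(k) contribution: $910.20 × 0.02 = $18.20
Total deductions = $44.75 + $25.96 + $19.04 + $98.06 + $44.33 + $30.41 + $18.20 = $280.75
Net pay = $910.20 − $280.75 = $629.45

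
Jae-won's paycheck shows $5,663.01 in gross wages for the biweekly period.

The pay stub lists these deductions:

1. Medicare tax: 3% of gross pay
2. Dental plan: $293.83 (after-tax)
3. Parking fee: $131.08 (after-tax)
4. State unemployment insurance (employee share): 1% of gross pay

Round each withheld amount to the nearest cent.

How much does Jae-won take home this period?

Medicare tax: $5,663.01 × 0.03 = $169.89
State unemployment insurance (employee share): $5,663.01 × 0.01 = $56.63
Dental plan: $293.83
Parking fee: $131.08
Total deductions = $169.89 + $56.63 + $293.83 + $131.08 = $651.43
Net pay = $5,663.01 − $651.43 = $5,011.58

$5,011.58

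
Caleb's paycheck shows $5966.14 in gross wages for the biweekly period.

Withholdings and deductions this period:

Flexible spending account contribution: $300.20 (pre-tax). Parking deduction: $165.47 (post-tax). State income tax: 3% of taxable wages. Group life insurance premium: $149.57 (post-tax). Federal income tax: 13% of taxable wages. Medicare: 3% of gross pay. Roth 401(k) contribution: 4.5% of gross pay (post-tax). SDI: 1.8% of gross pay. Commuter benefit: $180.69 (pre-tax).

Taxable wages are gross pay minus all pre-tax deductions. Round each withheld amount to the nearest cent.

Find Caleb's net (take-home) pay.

$3737.72

Flexible spending account contribution: $300.20
Commuter benefit: $180.69
Pre-tax total = $300.20 + $180.69 = $480.89
Taxable wages = $5966.14 − $480.89 = $5485.25
State income tax: $5485.25 × 0.03 = $164.56
Federal income tax: $5485.25 × 0.13 = $713.08
SDI: $5966.14 × 0.018 = $107.39
Medicare: $5966.14 × 0.03 = $178.98
Group life insurance premium: $149.57
Roth 401(k) contribution: $5966.14 × 0.045 = $268.48
Parking deduction: $165.47
Total deductions = $300.20 + $180.69 + $164.56 + $713.08 + $107.39 + $178.98 + $149.57 + $268.48 + $165.47 = $2228.42
Net pay = $5966.14 − $2228.42 = $3737.72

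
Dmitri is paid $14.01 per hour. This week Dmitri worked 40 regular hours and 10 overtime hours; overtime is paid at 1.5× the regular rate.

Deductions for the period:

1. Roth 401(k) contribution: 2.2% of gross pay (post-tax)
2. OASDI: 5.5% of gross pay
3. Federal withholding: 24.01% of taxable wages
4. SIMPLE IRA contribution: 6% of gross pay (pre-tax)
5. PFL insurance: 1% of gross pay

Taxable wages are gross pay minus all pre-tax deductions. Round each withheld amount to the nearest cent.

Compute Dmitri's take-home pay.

Regular pay: 40 × $14.01 = $560.40
Overtime pay: 10 × $14.01 × 1.5 = $210.15
Gross pay = $560.40 + $210.15 = $770.55
SIMPLE IRA contribution: $770.55 × 0.06 = $46.23
Taxable wages = $770.55 − $46.23 = $724.32
Federal withholding: $724.32 × 0.2401 = $173.91
OASDI: $770.55 × 0.055 = $42.38
PFL insurance: $770.55 × 0.01 = $7.71
Roth 401(k) contribution: $770.55 × 0.022 = $16.95
Total deductions = $46.23 + $173.91 + $42.38 + $7.71 + $16.95 = $287.18
Net pay = $770.55 − $287.18 = $483.37

$483.37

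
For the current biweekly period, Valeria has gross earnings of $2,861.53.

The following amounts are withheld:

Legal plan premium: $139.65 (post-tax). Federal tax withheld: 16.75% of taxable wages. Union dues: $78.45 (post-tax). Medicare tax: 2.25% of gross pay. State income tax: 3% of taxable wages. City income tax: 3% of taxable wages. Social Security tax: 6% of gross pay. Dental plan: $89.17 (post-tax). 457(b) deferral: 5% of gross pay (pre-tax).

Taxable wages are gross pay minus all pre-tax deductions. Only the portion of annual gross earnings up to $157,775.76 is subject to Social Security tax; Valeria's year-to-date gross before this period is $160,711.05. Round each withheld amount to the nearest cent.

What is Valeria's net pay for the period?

$1,728.36

457(b) deferral: $2,861.53 × 0.05 = $143.08
Taxable wages = $2,861.53 − $143.08 = $2,718.45
State income tax: $2,718.45 × 0.03 = $81.55
Federal tax withheld: $2,718.45 × 0.1675 = $455.34
City income tax: $2,718.45 × 0.03 = $81.55
Medicare tax: $2,861.53 × 0.0225 = $64.38
Social Security tax: annual cap $157,775.76 already reached (YTD $160,711.05), so $0.00
Union dues: $78.45
Dental plan: $89.17
Legal plan premium: $139.65
Total deductions = $143.08 + $81.55 + $455.34 + $81.55 + $64.38 + $0.00 + $78.45 + $89.17 + $139.65 = $1,133.17
Net pay = $2,861.53 − $1,133.17 = $1,728.36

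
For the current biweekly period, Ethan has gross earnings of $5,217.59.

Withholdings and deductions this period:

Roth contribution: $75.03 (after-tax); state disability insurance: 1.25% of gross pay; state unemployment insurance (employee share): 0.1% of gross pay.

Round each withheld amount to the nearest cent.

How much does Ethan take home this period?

$5,072.12

State disability insurance: $5,217.59 × 0.0125 = $65.22
State unemployment insurance (employee share): $5,217.59 × 0.001 = $5.22
Roth contribution: $75.03
Total deductions = $65.22 + $5.22 + $75.03 = $145.47
Net pay = $5,217.59 − $145.47 = $5,072.12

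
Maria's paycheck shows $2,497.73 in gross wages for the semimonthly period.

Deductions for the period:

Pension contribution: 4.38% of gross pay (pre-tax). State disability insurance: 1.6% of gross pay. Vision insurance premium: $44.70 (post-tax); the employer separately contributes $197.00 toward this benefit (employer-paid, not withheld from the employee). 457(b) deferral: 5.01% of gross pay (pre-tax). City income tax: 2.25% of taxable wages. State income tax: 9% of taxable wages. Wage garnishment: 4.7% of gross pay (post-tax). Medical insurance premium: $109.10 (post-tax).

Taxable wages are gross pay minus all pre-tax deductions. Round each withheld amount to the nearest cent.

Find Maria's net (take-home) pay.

$1,697.43

Pension contribution: $2,497.73 × 0.0438 = $109.40
457(b) deferral: $2,497.73 × 0.0501 = $125.14
Pre-tax total = $109.40 + $125.14 = $234.54
Taxable wages = $2,497.73 − $234.54 = $2,263.19
City income tax: $2,263.19 × 0.0225 = $50.92
State income tax: $2,263.19 × 0.09 = $203.69
State disability insurance: $2,497.73 × 0.016 = $39.96
Medical insurance premium: $109.10
Wage garnishment: $2,497.73 × 0.047 = $117.39
Vision insurance premium: $44.70
(Employer's $197.00 toward vision insurance premium is not withheld from the employee.)
Total deductions = $109.40 + $125.14 + $50.92 + $203.69 + $39.96 + $109.10 + $117.39 + $44.70 = $800.30
Net pay = $2,497.73 − $800.30 = $1,697.43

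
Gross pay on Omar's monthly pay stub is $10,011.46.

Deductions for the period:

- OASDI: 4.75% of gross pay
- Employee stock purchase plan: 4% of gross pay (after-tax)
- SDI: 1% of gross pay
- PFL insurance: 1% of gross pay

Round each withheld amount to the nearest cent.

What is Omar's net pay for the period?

$8,935.24

PFL insurance: $10,011.46 × 0.01 = $100.11
OASDI: $10,011.46 × 0.0475 = $475.54
SDI: $10,011.46 × 0.01 = $100.11
Employee stock purchase plan: $10,011.46 × 0.04 = $400.46
Total deductions = $100.11 + $475.54 + $100.11 + $400.46 = $1,076.22
Net pay = $10,011.46 − $1,076.22 = $8,935.24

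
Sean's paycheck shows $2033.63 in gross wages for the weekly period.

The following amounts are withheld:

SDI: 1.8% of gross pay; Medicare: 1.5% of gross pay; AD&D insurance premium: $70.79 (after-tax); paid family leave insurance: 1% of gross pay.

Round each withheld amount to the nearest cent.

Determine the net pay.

Medicare: $2033.63 × 0.015 = $30.50
Paid family leave insurance: $2033.63 × 0.01 = $20.34
SDI: $2033.63 × 0.018 = $36.61
AD&D insurance premium: $70.79
Total deductions = $30.50 + $20.34 + $36.61 + $70.79 = $158.24
Net pay = $2033.63 − $158.24 = $1875.39

$1875.39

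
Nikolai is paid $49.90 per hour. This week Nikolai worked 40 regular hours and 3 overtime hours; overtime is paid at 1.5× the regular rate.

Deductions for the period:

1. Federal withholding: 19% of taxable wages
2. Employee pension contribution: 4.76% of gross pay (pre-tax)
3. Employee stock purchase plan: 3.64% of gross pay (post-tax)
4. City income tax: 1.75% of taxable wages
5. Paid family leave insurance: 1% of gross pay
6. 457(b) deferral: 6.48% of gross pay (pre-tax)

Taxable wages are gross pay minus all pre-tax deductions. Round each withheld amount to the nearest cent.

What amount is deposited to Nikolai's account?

$1,458.95

Regular pay: 40 × $49.90 = $1,996.00
Overtime pay: 3 × $49.90 × 1.5 = $224.55
Gross pay = $1,996.00 + $224.55 = $2,220.55
Employee pension contribution: $2,220.55 × 0.0476 = $105.70
457(b) deferral: $2,220.55 × 0.0648 = $143.89
Pre-tax total = $105.70 + $143.89 = $249.59
Taxable wages = $2,220.55 − $249.59 = $1,970.96
Federal withholding: $1,970.96 × 0.19 = $374.48
City income tax: $1,970.96 × 0.0175 = $34.49
Paid family leave insurance: $2,220.55 × 0.01 = $22.21
Employee stock purchase plan: $2,220.55 × 0.0364 = $80.83
Total deductions = $105.70 + $143.89 + $374.48 + $34.49 + $22.21 + $80.83 = $761.60
Net pay = $2,220.55 − $761.60 = $1,458.95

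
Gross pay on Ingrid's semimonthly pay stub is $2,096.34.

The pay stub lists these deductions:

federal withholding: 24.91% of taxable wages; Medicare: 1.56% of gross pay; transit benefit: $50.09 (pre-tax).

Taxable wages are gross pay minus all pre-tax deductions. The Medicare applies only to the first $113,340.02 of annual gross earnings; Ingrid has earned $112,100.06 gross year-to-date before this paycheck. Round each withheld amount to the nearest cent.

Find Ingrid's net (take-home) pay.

Transit benefit: $50.09
Taxable wages = $2,096.34 − $50.09 = $2,046.25
Federal withholding: $2,046.25 × 0.2491 = $509.72
Medicare: only $113,340.02 − $112,100.06 = $1,239.96 of this check is subject → $1,239.96 × 0.0156 = $19.34
Total deductions = $50.09 + $509.72 + $19.34 = $579.15
Net pay = $2,096.34 − $579.15 = $1,517.19

$1,517.19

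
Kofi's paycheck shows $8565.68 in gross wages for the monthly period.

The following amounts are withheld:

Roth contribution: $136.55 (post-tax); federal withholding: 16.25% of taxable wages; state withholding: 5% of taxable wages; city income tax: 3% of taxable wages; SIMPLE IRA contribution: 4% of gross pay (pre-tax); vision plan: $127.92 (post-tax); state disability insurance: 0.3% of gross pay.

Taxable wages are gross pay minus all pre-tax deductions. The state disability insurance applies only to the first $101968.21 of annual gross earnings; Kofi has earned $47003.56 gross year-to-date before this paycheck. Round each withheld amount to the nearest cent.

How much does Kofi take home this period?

$5938.79

SIMPLE IRA contribution: $8565.68 × 0.04 = $342.63
Taxable wages = $8565.68 − $342.63 = $8223.05
City income tax: $8223.05 × 0.03 = $246.69
Federal withholding: $8223.05 × 0.1625 = $1336.25
State withholding: $8223.05 × 0.05 = $411.15
State disability insurance: cap not yet reached, full $8565.68 is subject → $8565.68 × 0.003 = $25.70
Vision plan: $127.92
Roth contribution: $136.55
Total deductions = $342.63 + $246.69 + $1336.25 + $411.15 + $25.70 + $127.92 + $136.55 = $2626.89
Net pay = $8565.68 − $2626.89 = $5938.79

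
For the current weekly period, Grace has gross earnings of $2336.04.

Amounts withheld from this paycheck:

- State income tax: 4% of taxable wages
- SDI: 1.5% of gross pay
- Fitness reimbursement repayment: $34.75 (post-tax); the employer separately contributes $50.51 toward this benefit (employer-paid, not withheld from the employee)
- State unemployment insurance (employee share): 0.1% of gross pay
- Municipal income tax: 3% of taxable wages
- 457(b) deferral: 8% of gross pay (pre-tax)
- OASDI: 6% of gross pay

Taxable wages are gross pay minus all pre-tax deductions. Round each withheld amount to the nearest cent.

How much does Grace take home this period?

$1786.43

457(b) deferral: $2336.04 × 0.08 = $186.88
Taxable wages = $2336.04 − $186.88 = $2149.16
State income tax: $2149.16 × 0.04 = $85.97
Municipal income tax: $2149.16 × 0.03 = $64.47
SDI: $2336.04 × 0.015 = $35.04
State unemployment insurance (employee share): $2336.04 × 0.001 = $2.34
OASDI: $2336.04 × 0.06 = $140.16
Fitness reimbursement repayment: $34.75
(Employer's $50.51 toward fitness reimbursement repayment is not withheld from the employee.)
Total deductions = $186.88 + $85.97 + $64.47 + $35.04 + $2.34 + $140.16 + $34.75 = $549.61
Net pay = $2336.04 − $549.61 = $1786.43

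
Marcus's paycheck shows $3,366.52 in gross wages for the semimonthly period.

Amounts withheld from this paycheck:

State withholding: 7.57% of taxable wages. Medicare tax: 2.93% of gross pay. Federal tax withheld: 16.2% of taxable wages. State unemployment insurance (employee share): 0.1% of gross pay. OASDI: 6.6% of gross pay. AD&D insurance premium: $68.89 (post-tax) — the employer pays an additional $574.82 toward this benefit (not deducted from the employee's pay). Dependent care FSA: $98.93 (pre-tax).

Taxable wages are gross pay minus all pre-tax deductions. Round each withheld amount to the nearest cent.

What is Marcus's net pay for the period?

Dependent care FSA: $98.93
Taxable wages = $3,366.52 − $98.93 = $3,267.59
Federal tax withheld: $3,267.59 × 0.162 = $529.35
State withholding: $3,267.59 × 0.0757 = $247.36
Medicare tax: $3,366.52 × 0.0293 = $98.64
State unemployment insurance (employee share): $3,366.52 × 0.001 = $3.37
OASDI: $3,366.52 × 0.066 = $222.19
AD&D insurance premium: $68.89
(Employer's $574.82 toward AD&D insurance premium is not withheld from the employee.)
Total deductions = $98.93 + $529.35 + $247.36 + $98.64 + $3.37 + $222.19 + $68.89 = $1,268.73
Net pay = $3,366.52 − $1,268.73 = $2,097.79

$2,097.79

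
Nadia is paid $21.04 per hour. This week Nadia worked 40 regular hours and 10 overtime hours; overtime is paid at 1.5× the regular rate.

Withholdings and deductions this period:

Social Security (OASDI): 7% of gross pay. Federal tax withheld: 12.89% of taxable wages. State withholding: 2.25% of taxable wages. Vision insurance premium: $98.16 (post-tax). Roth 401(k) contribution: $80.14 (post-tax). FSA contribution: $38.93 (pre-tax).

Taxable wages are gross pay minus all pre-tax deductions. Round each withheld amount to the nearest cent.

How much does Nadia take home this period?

Regular pay: 40 × $21.04 = $841.60
Overtime pay: 10 × $21.04 × 1.5 = $315.60
Gross pay = $841.60 + $315.60 = $1,157.20
FSA contribution: $38.93
Taxable wages = $1,157.20 − $38.93 = $1,118.27
Federal tax withheld: $1,118.27 × 0.1289 = $144.15
State withholding: $1,118.27 × 0.0225 = $25.16
Social Security (OASDI): $1,157.20 × 0.07 = $81.00
Roth 401(k) contribution: $80.14
Vision insurance premium: $98.16
Total deductions = $38.93 + $144.15 + $25.16 + $81.00 + $80.14 + $98.16 = $467.54
Net pay = $1,157.20 − $467.54 = $689.66

$689.66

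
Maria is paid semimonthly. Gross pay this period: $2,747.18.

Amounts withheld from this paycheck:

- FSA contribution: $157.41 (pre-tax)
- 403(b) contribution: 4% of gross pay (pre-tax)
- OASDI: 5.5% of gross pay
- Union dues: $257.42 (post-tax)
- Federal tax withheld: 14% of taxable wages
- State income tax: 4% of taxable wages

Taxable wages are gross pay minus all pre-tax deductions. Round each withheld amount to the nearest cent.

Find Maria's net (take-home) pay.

403(b) contribution: $2,747.18 × 0.04 = $109.89
FSA contribution: $157.41
Pre-tax total = $109.89 + $157.41 = $267.30
Taxable wages = $2,747.18 − $267.30 = $2,479.88
Federal tax withheld: $2,479.88 × 0.14 = $347.18
State income tax: $2,479.88 × 0.04 = $99.20
OASDI: $2,747.18 × 0.055 = $151.09
Union dues: $257.42
Total deductions = $109.89 + $157.41 + $347.18 + $99.20 + $151.09 + $257.42 = $1,122.19
Net pay = $2,747.18 − $1,122.19 = $1,624.99

$1,624.99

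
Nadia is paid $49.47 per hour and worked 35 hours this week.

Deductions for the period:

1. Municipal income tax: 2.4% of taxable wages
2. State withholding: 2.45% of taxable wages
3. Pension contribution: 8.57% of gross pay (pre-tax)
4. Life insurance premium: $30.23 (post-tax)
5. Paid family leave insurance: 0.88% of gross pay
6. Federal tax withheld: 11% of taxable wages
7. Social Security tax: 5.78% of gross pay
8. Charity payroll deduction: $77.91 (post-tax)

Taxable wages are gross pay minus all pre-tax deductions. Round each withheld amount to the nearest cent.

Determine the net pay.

$1,108.69

Gross pay: 35 × $49.47 = $1,731.45
Pension contribution: $1,731.45 × 0.0857 = $148.39
Taxable wages = $1,731.45 − $148.39 = $1,583.06
State withholding: $1,583.06 × 0.0245 = $38.78
Municipal income tax: $1,583.06 × 0.024 = $37.99
Federal tax withheld: $1,583.06 × 0.11 = $174.14
Paid family leave insurance: $1,731.45 × 0.0088 = $15.24
Social Security tax: $1,731.45 × 0.0578 = $100.08
Life insurance premium: $30.23
Charity payroll deduction: $77.91
Total deductions = $148.39 + $38.78 + $37.99 + $174.14 + $15.24 + $100.08 + $30.23 + $77.91 = $622.76
Net pay = $1,731.45 − $622.76 = $1,108.69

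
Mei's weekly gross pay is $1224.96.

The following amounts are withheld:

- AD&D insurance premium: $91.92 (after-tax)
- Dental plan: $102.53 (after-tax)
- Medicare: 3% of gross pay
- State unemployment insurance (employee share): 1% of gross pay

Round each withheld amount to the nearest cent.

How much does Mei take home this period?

$981.51

Medicare: $1224.96 × 0.03 = $36.75
State unemployment insurance (employee share): $1224.96 × 0.01 = $12.25
Dental plan: $102.53
AD&D insurance premium: $91.92
Total deductions = $36.75 + $12.25 + $102.53 + $91.92 = $243.45
Net pay = $1224.96 − $243.45 = $981.51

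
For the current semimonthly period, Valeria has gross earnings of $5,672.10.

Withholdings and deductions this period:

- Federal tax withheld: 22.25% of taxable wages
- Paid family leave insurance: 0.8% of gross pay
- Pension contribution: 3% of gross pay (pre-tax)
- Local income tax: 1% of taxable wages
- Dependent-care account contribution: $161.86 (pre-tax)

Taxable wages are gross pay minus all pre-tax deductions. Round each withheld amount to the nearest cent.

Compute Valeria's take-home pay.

$4,053.13

Dependent-care account contribution: $161.86
Pension contribution: $5,672.10 × 0.03 = $170.16
Pre-tax total = $161.86 + $170.16 = $332.02
Taxable wages = $5,672.10 − $332.02 = $5,340.08
Local income tax: $5,340.08 × 0.01 = $53.40
Federal tax withheld: $5,340.08 × 0.2225 = $1,188.17
Paid family leave insurance: $5,672.10 × 0.008 = $45.38
Total deductions = $161.86 + $170.16 + $53.40 + $1,188.17 + $45.38 = $1,618.97
Net pay = $5,672.10 − $1,618.97 = $4,053.13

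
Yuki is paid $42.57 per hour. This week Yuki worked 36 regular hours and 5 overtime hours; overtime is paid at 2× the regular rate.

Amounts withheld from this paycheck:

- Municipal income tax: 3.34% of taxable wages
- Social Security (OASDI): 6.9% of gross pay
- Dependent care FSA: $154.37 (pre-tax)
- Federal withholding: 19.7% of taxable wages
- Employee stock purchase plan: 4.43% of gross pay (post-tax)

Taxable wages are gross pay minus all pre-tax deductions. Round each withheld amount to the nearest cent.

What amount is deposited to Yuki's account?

$1,166.37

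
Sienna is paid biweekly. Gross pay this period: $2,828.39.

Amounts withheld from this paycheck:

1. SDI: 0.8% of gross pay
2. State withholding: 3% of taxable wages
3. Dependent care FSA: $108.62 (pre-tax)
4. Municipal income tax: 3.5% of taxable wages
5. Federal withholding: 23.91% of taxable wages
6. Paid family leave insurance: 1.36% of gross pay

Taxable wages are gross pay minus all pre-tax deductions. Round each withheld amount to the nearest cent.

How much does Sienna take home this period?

$1,831.59

Dependent care FSA: $108.62
Taxable wages = $2,828.39 − $108.62 = $2,719.77
Federal withholding: $2,719.77 × 0.2391 = $650.30
Municipal income tax: $2,719.77 × 0.035 = $95.19
State withholding: $2,719.77 × 0.03 = $81.59
Paid family leave insurance: $2,828.39 × 0.0136 = $38.47
SDI: $2,828.39 × 0.008 = $22.63
Total deductions = $108.62 + $650.30 + $95.19 + $81.59 + $38.47 + $22.63 = $996.80
Net pay = $2,828.39 − $996.80 = $1,831.59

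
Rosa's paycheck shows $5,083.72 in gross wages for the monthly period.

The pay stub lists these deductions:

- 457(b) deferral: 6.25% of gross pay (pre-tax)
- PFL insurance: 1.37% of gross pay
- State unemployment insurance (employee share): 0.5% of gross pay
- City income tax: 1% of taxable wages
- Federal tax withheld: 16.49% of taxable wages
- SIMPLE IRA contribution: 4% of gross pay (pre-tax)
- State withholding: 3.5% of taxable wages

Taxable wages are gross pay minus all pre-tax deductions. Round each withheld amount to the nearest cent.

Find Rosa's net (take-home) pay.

$3,509.87

SIMPLE IRA contribution: $5,083.72 × 0.04 = $203.35
457(b) deferral: $5,083.72 × 0.0625 = $317.73
Pre-tax total = $203.35 + $317.73 = $521.08
Taxable wages = $5,083.72 − $521.08 = $4,562.64
City income tax: $4,562.64 × 0.01 = $45.63
State withholding: $4,562.64 × 0.035 = $159.69
Federal tax withheld: $4,562.64 × 0.1649 = $752.38
PFL insurance: $5,083.72 × 0.0137 = $69.65
State unemployment insurance (employee share): $5,083.72 × 0.005 = $25.42
Total deductions = $203.35 + $317.73 + $45.63 + $159.69 + $752.38 + $69.65 + $25.42 = $1,573.85
Net pay = $5,083.72 − $1,573.85 = $3,509.87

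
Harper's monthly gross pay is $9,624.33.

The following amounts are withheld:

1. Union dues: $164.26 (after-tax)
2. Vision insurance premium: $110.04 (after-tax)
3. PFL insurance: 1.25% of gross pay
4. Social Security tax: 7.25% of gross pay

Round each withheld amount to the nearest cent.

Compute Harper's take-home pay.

PFL insurance: $9,624.33 × 0.0125 = $120.30
Social Security tax: $9,624.33 × 0.0725 = $697.76
Vision insurance premium: $110.04
Union dues: $164.26
Total deductions = $120.30 + $697.76 + $110.04 + $164.26 = $1,092.36
Net pay = $9,624.33 − $1,092.36 = $8,531.97

$8,531.97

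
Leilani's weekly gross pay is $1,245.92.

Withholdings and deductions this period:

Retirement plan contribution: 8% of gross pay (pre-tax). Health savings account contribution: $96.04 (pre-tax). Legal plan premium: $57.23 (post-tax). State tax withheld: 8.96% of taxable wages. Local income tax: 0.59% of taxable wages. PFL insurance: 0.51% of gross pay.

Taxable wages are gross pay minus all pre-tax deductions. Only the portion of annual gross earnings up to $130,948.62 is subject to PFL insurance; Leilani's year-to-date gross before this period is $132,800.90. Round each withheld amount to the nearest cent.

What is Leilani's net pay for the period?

Health savings account contribution: $96.04
Retirement plan contribution: $1,245.92 × 0.08 = $99.67
Pre-tax total = $96.04 + $99.67 = $195.71
Taxable wages = $1,245.92 − $195.71 = $1,050.21
State tax withheld: $1,050.21 × 0.0896 = $94.10
Local income tax: $1,050.21 × 0.0059 = $6.20
PFL insurance: annual cap $130,948.62 already reached (YTD $132,800.90), so $0.00
Legal plan premium: $57.23
Total deductions = $96.04 + $99.67 + $94.10 + $6.20 + $0.00 + $57.23 = $353.24
Net pay = $1,245.92 − $353.24 = $892.68

$892.68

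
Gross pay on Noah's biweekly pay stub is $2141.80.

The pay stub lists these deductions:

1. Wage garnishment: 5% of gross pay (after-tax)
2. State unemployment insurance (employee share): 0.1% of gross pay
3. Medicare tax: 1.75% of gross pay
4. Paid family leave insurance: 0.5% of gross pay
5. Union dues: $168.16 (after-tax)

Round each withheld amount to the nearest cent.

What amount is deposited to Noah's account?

Paid family leave insurance: $2141.80 × 0.005 = $10.71
Medicare tax: $2141.80 × 0.0175 = $37.48
State unemployment insurance (employee share): $2141.80 × 0.001 = $2.14
Wage garnishment: $2141.80 × 0.05 = $107.09
Union dues: $168.16
Total deductions = $10.71 + $37.48 + $2.14 + $107.09 + $168.16 = $325.58
Net pay = $2141.80 − $325.58 = $1816.22

$1816.22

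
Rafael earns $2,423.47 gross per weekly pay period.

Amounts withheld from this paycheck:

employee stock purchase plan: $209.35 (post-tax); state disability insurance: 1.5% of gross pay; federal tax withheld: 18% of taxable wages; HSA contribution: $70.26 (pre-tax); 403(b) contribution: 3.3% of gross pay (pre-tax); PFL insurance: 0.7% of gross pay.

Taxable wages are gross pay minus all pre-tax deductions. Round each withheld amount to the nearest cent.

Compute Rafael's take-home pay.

403(b) contribution: $2,423.47 × 0.033 = $79.97
HSA contribution: $70.26
Pre-tax total = $79.97 + $70.26 = $150.23
Taxable wages = $2,423.47 − $150.23 = $2,273.24
Federal tax withheld: $2,273.24 × 0.18 = $409.18
PFL insurance: $2,423.47 × 0.007 = $16.96
State disability insurance: $2,423.47 × 0.015 = $36.35
Employee stock purchase plan: $209.35
Total deductions = $79.97 + $70.26 + $409.18 + $16.96 + $36.35 + $209.35 = $822.07
Net pay = $2,423.47 − $822.07 = $1,601.40

$1,601.40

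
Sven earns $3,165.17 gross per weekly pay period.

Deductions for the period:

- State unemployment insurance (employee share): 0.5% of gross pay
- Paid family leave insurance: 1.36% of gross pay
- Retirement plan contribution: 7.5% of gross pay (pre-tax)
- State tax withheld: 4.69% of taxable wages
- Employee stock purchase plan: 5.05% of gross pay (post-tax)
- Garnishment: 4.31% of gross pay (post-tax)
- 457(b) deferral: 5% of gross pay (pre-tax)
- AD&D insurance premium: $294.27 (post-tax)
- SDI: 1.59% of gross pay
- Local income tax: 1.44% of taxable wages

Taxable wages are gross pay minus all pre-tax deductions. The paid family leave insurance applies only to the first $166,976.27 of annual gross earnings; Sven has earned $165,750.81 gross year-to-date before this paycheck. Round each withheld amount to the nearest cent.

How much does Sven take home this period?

$1,926.39

Retirement plan contribution: $3,165.17 × 0.075 = $237.39
457(b) deferral: $3,165.17 × 0.05 = $158.26
Pre-tax total = $237.39 + $158.26 = $395.65
Taxable wages = $3,165.17 − $395.65 = $2,769.52
State tax withheld: $2,769.52 × 0.0469 = $129.89
Local income tax: $2,769.52 × 0.0144 = $39.88
SDI: $3,165.17 × 0.0159 = $50.33
State unemployment insurance (employee share): $3,165.17 × 0.005 = $15.83
Paid family leave insurance: only $166,976.27 − $165,750.81 = $1,225.46 of this check is subject → $1,225.46 × 0.0136 = $16.67
AD&D insurance premium: $294.27
Employee stock purchase plan: $3,165.17 × 0.0505 = $159.84
Garnishment: $3,165.17 × 0.0431 = $136.42
Total deductions = $237.39 + $158.26 + $129.89 + $39.88 + $50.33 + $15.83 + $16.67 + $294.27 + $159.84 + $136.42 = $1,238.78
Net pay = $3,165.17 − $1,238.78 = $1,926.39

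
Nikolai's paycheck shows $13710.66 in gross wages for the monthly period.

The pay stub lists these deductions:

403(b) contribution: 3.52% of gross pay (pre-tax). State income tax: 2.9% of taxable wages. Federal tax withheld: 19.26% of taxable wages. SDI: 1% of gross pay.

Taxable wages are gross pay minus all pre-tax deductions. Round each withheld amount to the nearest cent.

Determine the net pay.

$10159.60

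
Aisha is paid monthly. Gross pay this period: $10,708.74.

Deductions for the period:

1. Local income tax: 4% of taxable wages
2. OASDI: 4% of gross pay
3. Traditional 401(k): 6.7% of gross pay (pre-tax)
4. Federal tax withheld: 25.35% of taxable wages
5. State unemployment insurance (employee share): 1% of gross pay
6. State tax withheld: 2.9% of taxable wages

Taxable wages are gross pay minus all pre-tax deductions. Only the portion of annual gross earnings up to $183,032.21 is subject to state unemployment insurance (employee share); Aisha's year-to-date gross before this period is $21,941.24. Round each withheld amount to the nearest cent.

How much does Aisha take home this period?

$6,233.63

Traditional 401(k): $10,708.74 × 0.067 = $717.49
Taxable wages = $10,708.74 − $717.49 = $9,991.25
Federal tax withheld: $9,991.25 × 0.2535 = $2,532.78
State tax withheld: $9,991.25 × 0.029 = $289.75
Local income tax: $9,991.25 × 0.04 = $399.65
OASDI: $10,708.74 × 0.04 = $428.35
State unemployment insurance (employee share): cap not yet reached, full $10,708.74 is subject → $10,708.74 × 0.01 = $107.09
Total deductions = $717.49 + $2,532.78 + $289.75 + $399.65 + $428.35 + $107.09 = $4,475.11
Net pay = $10,708.74 − $4,475.11 = $6,233.63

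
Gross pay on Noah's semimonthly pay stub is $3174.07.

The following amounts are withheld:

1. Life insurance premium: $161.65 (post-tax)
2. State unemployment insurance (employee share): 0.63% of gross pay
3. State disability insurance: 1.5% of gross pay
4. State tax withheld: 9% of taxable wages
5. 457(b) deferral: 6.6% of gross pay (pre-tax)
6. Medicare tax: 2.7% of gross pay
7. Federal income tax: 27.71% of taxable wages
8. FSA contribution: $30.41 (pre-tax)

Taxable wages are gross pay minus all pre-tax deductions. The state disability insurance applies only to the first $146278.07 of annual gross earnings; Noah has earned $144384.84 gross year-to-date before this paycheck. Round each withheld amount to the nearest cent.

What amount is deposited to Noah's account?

FSA contribution: $30.41
457(b) deferral: $3174.07 × 0.066 = $209.49
Pre-tax total = $30.41 + $209.49 = $239.90
Taxable wages = $3174.07 − $239.90 = $2934.17
State tax withheld: $2934.17 × 0.09 = $264.08
Federal income tax: $2934.17 × 0.2771 = $813.06
State disability insurance: only $146278.07 − $144384.84 = $1893.23 of this check is subject → $1893.23 × 0.015 = $28.40
Medicare tax: $3174.07 × 0.027 = $85.70
State unemployment insurance (employee share): $3174.07 × 0.0063 = $20.00
Life insurance premium: $161.65
Total deductions = $30.41 + $209.49 + $264.08 + $813.06 + $28.40 + $85.70 + $20.00 + $161.65 = $1612.79
Net pay = $3174.07 − $1612.79 = $1561.28

$1561.28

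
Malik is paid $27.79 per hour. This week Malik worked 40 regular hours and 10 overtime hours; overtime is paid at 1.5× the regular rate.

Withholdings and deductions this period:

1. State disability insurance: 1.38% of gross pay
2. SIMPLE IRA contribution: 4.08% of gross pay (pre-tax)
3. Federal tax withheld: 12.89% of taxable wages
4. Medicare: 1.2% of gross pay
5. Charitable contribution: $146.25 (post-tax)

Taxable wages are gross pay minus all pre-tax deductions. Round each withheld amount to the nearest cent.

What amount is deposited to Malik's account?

$1,091.43

Regular pay: 40 × $27.79 = $1,111.60
Overtime pay: 10 × $27.79 × 1.5 = $416.85
Gross pay = $1,111.60 + $416.85 = $1,528.45
SIMPLE IRA contribution: $1,528.45 × 0.0408 = $62.36
Taxable wages = $1,528.45 − $62.36 = $1,466.09
Federal tax withheld: $1,466.09 × 0.1289 = $188.98
State disability insurance: $1,528.45 × 0.0138 = $21.09
Medicare: $1,528.45 × 0.012 = $18.34
Charitable contribution: $146.25
Total deductions = $62.36 + $188.98 + $21.09 + $18.34 + $146.25 = $437.02
Net pay = $1,528.45 − $437.02 = $1,091.43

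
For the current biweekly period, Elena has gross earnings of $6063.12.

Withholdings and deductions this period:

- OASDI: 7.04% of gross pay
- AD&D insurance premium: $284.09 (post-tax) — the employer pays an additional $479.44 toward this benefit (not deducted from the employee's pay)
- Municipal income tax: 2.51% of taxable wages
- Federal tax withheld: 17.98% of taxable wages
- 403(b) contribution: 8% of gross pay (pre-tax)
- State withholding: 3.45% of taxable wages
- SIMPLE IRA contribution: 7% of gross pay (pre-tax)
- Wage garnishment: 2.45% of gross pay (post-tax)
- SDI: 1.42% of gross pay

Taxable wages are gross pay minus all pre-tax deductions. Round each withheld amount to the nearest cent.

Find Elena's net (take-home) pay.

$2974.28

SIMPLE IRA contribution: $6063.12 × 0.07 = $424.42
403(b) contribution: $6063.12 × 0.08 = $485.05
Pre-tax total = $424.42 + $485.05 = $909.47
Taxable wages = $6063.12 − $909.47 = $5153.65
Federal tax withheld: $5153.65 × 0.1798 = $926.63
State withholding: $5153.65 × 0.0345 = $177.80
Municipal income tax: $5153.65 × 0.0251 = $129.36
OASDI: $6063.12 × 0.0704 = $426.84
SDI: $6063.12 × 0.0142 = $86.10
Wage garnishment: $6063.12 × 0.0245 = $148.55
AD&D insurance premium: $284.09
(Employer's $479.44 toward AD&D insurance premium is not withheld from the employee.)
Total deductions = $424.42 + $485.05 + $926.63 + $177.80 + $129.36 + $426.84 + $86.10 + $148.55 + $284.09 = $3088.84
Net pay = $6063.12 − $3088.84 = $2974.28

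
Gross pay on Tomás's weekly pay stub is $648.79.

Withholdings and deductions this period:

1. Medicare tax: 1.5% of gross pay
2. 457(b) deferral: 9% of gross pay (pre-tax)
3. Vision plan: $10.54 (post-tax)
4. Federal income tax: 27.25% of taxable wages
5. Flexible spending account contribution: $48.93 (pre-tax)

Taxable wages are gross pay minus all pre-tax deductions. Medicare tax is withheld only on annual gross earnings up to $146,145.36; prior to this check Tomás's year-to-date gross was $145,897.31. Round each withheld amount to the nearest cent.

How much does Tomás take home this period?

457(b) deferral: $648.79 × 0.09 = $58.39
Flexible spending account contribution: $48.93
Pre-tax total = $58.39 + $48.93 = $107.32
Taxable wages = $648.79 − $107.32 = $541.47
Federal income tax: $541.47 × 0.2725 = $147.55
Medicare tax: only $146,145.36 − $145,897.31 = $248.05 of this check is subject → $248.05 × 0.015 = $3.72
Vision plan: $10.54
Total deductions = $58.39 + $48.93 + $147.55 + $3.72 + $10.54 = $269.13
Net pay = $648.79 − $269.13 = $379.66

$379.66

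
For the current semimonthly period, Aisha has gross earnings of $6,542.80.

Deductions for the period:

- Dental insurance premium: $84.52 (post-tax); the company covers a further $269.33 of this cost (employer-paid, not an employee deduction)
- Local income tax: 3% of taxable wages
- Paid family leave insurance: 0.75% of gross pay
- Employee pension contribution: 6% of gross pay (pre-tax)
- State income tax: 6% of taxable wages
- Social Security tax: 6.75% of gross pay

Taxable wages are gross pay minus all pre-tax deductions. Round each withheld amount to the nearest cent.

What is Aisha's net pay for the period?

Employee pension contribution: $6,542.80 × 0.06 = $392.57
Taxable wages = $6,542.80 − $392.57 = $6,150.23
Local income tax: $6,150.23 × 0.03 = $184.51
State income tax: $6,150.23 × 0.06 = $369.01
Social Security tax: $6,542.80 × 0.0675 = $441.64
Paid family leave insurance: $6,542.80 × 0.0075 = $49.07
Dental insurance premium: $84.52
(Employer's $269.33 toward dental insurance premium is not withheld from the employee.)
Total deductions = $392.57 + $184.51 + $369.01 + $441.64 + $49.07 + $84.52 = $1,521.32
Net pay = $6,542.80 − $1,521.32 = $5,021.48

$5,021.48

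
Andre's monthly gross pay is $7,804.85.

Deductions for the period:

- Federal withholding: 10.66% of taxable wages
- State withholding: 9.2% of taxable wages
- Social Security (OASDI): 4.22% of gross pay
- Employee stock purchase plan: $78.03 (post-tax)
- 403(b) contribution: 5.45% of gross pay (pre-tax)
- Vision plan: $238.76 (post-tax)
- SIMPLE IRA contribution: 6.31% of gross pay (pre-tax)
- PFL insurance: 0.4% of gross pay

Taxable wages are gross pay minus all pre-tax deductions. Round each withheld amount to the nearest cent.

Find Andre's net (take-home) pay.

403(b) contribution: $7,804.85 × 0.0545 = $425.36
SIMPLE IRA contribution: $7,804.85 × 0.0631 = $492.49
Pre-tax total = $425.36 + $492.49 = $917.85
Taxable wages = $7,804.85 − $917.85 = $6,887.00
Federal withholding: $6,887.00 × 0.1066 = $734.15
State withholding: $6,887.00 × 0.092 = $633.60
PFL insurance: $7,804.85 × 0.004 = $31.22
Social Security (OASDI): $7,804.85 × 0.0422 = $329.36
Vision plan: $238.76
Employee stock purchase plan: $78.03
Total deductions = $425.36 + $492.49 + $734.15 + $633.60 + $31.22 + $329.36 + $238.76 + $78.03 = $2,962.97
Net pay = $7,804.85 − $2,962.97 = $4,841.88

$4,841.88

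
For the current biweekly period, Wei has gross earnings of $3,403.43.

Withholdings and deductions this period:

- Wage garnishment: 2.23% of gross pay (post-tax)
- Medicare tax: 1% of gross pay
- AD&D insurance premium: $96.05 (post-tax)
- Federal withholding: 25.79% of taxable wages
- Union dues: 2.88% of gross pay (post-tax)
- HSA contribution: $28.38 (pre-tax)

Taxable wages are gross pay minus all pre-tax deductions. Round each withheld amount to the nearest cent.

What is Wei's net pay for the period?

$2,200.62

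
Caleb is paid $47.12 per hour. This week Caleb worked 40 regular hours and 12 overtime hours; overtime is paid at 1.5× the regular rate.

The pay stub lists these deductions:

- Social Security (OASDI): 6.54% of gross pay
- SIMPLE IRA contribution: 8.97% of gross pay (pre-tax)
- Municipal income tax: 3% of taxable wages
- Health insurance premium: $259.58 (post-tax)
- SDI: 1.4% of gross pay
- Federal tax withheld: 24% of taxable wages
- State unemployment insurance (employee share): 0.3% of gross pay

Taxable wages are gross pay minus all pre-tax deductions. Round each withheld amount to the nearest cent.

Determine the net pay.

$1,331.33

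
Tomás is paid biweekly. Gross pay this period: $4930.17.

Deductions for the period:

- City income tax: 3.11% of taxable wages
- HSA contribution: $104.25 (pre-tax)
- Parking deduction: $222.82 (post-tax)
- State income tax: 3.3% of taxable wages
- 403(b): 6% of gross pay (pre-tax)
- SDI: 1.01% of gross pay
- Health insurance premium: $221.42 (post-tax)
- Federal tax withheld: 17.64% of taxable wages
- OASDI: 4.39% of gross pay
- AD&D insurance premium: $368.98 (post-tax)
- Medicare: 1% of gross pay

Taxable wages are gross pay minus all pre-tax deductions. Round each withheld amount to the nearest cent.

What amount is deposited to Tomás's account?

$2311.88

HSA contribution: $104.25
403(b): $4930.17 × 0.06 = $295.81
Pre-tax total = $104.25 + $295.81 = $400.06
Taxable wages = $4930.17 − $400.06 = $4530.11
Federal tax withheld: $4530.11 × 0.1764 = $799.11
City income tax: $4530.11 × 0.0311 = $140.89
State income tax: $4530.11 × 0.033 = $149.49
OASDI: $4930.17 × 0.0439 = $216.43
Medicare: $4930.17 × 0.01 = $49.30
SDI: $4930.17 × 0.0101 = $49.79
Health insurance premium: $221.42
AD&D insurance premium: $368.98
Parking deduction: $222.82
Total deductions = $104.25 + $295.81 + $799.11 + $140.89 + $149.49 + $216.43 + $49.30 + $49.79 + $221.42 + $368.98 + $222.82 = $2618.29
Net pay = $4930.17 − $2618.29 = $2311.88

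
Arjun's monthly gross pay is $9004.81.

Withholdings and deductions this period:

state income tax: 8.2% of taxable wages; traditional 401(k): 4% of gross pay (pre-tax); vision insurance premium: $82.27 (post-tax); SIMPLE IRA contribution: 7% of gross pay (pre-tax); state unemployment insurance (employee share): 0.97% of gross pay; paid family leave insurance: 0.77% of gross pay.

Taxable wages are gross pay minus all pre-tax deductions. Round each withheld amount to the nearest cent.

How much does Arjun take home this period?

$7118.15

Traditional 401(k): $9004.81 × 0.04 = $360.19
SIMPLE IRA contribution: $9004.81 × 0.07 = $630.34
Pre-tax total = $360.19 + $630.34 = $990.53
Taxable wages = $9004.81 − $990.53 = $8014.28
State income tax: $8014.28 × 0.082 = $657.17
State unemployment insurance (employee share): $9004.81 × 0.0097 = $87.35
Paid family leave insurance: $9004.81 × 0.0077 = $69.34
Vision insurance premium: $82.27
Total deductions = $360.19 + $630.34 + $657.17 + $87.35 + $69.34 + $82.27 = $1886.66
Net pay = $9004.81 − $1886.66 = $7118.15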